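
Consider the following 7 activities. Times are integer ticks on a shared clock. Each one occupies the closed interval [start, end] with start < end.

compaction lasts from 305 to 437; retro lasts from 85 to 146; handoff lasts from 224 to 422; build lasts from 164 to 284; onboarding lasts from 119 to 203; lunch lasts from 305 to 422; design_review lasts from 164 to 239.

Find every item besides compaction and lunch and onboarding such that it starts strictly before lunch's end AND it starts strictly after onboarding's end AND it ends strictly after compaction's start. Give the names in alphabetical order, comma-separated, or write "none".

Conditions: its start is strictly before lunch's end (X.start < 422) AND its start is strictly after onboarding's end (X.start > 203) AND its end is strictly after compaction's start (X.end > 305).
build: start 164 < 422? ✓; start 164 > 203? ✗; end 284 > 305? ✗ → no.
design_review: start 164 < 422? ✓; start 164 > 203? ✗; end 239 > 305? ✗ → no.
handoff: start 224 < 422? ✓; start 224 > 203? ✓; end 422 > 305? ✓ → yes.
retro: start 85 < 422? ✓; start 85 > 203? ✗; end 146 > 305? ✗ → no.
Result: handoff.

handoff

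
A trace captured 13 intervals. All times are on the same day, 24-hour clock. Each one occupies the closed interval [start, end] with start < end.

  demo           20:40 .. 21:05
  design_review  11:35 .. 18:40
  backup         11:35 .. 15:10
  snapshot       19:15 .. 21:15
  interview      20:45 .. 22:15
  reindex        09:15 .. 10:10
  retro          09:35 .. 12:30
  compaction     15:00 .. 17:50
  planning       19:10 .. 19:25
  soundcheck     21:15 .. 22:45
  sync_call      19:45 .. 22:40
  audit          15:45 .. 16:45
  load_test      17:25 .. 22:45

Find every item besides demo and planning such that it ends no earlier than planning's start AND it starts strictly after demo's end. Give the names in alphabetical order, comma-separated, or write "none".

Conditions: its end is no earlier than planning's start (X.end >= 19:10) AND its start is strictly after demo's end (X.start > 21:05).
audit: end 16:45 >= 19:10? ✗; start 15:45 > 21:05? ✗ → no.
backup: end 15:10 >= 19:10? ✗; start 11:35 > 21:05? ✗ → no.
compaction: end 17:50 >= 19:10? ✗; start 15:00 > 21:05? ✗ → no.
design_review: end 18:40 >= 19:10? ✗; start 11:35 > 21:05? ✗ → no.
interview: end 22:15 >= 19:10? ✓; start 20:45 > 21:05? ✗ → no.
load_test: end 22:45 >= 19:10? ✓; start 17:25 > 21:05? ✗ → no.
reindex: end 10:10 >= 19:10? ✗; start 09:15 > 21:05? ✗ → no.
retro: end 12:30 >= 19:10? ✗; start 09:35 > 21:05? ✗ → no.
snapshot: end 21:15 >= 19:10? ✓; start 19:15 > 21:05? ✗ → no.
soundcheck: end 22:45 >= 19:10? ✓; start 21:15 > 21:05? ✓ → yes.
sync_call: end 22:40 >= 19:10? ✓; start 19:45 > 21:05? ✗ → no.
Result: soundcheck.

soundcheck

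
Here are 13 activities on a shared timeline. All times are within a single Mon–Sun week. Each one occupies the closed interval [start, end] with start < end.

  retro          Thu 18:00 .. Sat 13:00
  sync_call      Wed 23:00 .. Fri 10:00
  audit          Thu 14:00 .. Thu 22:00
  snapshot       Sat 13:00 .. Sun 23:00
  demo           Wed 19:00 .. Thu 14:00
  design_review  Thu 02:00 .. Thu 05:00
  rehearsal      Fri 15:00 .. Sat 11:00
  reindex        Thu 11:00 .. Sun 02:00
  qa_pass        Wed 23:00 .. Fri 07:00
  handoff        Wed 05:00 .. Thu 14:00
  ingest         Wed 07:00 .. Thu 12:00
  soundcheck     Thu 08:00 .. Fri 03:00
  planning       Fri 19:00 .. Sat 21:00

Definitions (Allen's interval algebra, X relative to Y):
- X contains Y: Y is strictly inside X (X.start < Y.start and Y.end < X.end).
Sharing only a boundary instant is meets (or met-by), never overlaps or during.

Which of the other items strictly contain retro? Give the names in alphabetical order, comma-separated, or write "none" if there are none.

Target retro = [Thu 18:00, Sat 13:00].
audit [Thu 14:00, Thu 22:00] → overlaps → no.
demo [Wed 19:00, Thu 14:00] → before → no.
design_review [Thu 02:00, Thu 05:00] → before → no.
handoff [Wed 05:00, Thu 14:00] → before → no.
ingest [Wed 07:00, Thu 12:00] → before → no.
planning [Fri 19:00, Sat 21:00] → overlapped-by → no.
qa_pass [Wed 23:00, Fri 07:00] → overlaps → no.
rehearsal [Fri 15:00, Sat 11:00] → during → no.
reindex [Thu 11:00, Sun 02:00] → contains → yes.
snapshot [Sat 13:00, Sun 23:00] → met-by → no.
soundcheck [Thu 08:00, Fri 03:00] → overlaps → no.
sync_call [Wed 23:00, Fri 10:00] → overlaps → no.
Result: reindex.

reindex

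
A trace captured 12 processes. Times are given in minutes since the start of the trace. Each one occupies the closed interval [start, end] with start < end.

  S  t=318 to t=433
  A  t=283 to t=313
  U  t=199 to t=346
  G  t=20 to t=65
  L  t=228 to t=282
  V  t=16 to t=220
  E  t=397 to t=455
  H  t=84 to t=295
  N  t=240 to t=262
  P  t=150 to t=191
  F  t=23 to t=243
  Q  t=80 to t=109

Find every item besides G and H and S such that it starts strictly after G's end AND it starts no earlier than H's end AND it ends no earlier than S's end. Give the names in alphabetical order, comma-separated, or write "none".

E

Conditions: its start is strictly after G's end (X.start > t=65) AND its start is no earlier than H's end (X.start >= t=295) AND its end is no earlier than S's end (X.end >= t=433).
A: start t=283 > t=65? ✓; start t=283 >= t=295? ✗; end t=313 >= t=433? ✗ → no.
E: start t=397 > t=65? ✓; start t=397 >= t=295? ✓; end t=455 >= t=433? ✓ → yes.
F: start t=23 > t=65? ✗; start t=23 >= t=295? ✗; end t=243 >= t=433? ✗ → no.
L: start t=228 > t=65? ✓; start t=228 >= t=295? ✗; end t=282 >= t=433? ✗ → no.
N: start t=240 > t=65? ✓; start t=240 >= t=295? ✗; end t=262 >= t=433? ✗ → no.
P: start t=150 > t=65? ✓; start t=150 >= t=295? ✗; end t=191 >= t=433? ✗ → no.
Q: start t=80 > t=65? ✓; start t=80 >= t=295? ✗; end t=109 >= t=433? ✗ → no.
U: start t=199 > t=65? ✓; start t=199 >= t=295? ✗; end t=346 >= t=433? ✗ → no.
V: start t=16 > t=65? ✗; start t=16 >= t=295? ✗; end t=220 >= t=433? ✗ → no.
Result: E.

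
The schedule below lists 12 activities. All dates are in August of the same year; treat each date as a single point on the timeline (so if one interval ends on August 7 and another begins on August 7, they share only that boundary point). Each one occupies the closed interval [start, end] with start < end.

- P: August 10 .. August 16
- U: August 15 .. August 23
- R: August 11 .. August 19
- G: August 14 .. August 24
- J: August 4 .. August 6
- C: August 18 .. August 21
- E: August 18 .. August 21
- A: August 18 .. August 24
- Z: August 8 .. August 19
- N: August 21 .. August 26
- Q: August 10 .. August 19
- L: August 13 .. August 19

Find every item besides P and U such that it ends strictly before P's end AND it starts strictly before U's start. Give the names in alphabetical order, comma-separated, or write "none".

J

Conditions: its end is strictly before P's end (X.end < August 16) AND its start is strictly before U's start (X.start < August 15).
A: end August 24 < August 16? ✗; start August 18 < August 15? ✗ → no.
C: end August 21 < August 16? ✗; start August 18 < August 15? ✗ → no.
E: end August 21 < August 16? ✗; start August 18 < August 15? ✗ → no.
G: end August 24 < August 16? ✗; start August 14 < August 15? ✓ → no.
J: end August 6 < August 16? ✓; start August 4 < August 15? ✓ → yes.
L: end August 19 < August 16? ✗; start August 13 < August 15? ✓ → no.
N: end August 26 < August 16? ✗; start August 21 < August 15? ✗ → no.
Q: end August 19 < August 16? ✗; start August 10 < August 15? ✓ → no.
R: end August 19 < August 16? ✗; start August 11 < August 15? ✓ → no.
Z: end August 19 < August 16? ✗; start August 8 < August 15? ✓ → no.
Result: J.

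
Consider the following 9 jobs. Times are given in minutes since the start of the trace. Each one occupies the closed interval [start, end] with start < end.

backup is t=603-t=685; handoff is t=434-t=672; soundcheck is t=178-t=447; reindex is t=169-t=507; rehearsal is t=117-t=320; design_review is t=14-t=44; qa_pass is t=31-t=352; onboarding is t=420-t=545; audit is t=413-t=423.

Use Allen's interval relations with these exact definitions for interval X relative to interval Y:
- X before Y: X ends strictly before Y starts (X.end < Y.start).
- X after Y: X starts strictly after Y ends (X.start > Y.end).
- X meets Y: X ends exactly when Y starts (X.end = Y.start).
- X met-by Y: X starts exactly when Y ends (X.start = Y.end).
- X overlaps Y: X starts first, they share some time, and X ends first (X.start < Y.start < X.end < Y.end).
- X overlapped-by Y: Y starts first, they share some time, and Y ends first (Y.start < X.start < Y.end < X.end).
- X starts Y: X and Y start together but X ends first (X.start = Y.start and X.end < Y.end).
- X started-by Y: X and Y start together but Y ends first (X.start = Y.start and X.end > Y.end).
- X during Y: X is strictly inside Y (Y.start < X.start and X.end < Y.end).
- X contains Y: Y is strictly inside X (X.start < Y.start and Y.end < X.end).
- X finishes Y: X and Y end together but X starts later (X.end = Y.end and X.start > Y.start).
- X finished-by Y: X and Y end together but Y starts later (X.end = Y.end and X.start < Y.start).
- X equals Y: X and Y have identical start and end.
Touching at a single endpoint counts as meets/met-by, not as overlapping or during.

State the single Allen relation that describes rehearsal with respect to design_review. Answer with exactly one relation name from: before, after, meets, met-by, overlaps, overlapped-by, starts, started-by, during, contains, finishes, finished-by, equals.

after

rehearsal = [t=117, t=320]; design_review = [t=14, t=44].
Compare endpoints: rehearsal.start > design_review.start, rehearsal.start > design_review.end, rehearsal.end > design_review.start, rehearsal.end > design_review.end.
That pattern is 'after'.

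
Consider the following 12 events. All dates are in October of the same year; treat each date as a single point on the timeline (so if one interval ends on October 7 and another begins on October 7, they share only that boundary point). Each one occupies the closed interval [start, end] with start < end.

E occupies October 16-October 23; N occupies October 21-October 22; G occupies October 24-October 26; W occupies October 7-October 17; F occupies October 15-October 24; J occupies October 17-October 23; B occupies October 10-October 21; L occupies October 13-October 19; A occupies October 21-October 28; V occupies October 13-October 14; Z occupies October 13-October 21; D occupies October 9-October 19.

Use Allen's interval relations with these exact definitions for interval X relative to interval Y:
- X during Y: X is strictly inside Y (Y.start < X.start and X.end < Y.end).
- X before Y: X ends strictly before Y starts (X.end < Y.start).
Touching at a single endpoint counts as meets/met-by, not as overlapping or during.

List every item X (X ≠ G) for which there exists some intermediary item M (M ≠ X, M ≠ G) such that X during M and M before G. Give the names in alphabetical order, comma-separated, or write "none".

Target G = [October 24, October 26].
Intermediaries M with M before G: B, D, E, J, L, N, V, W, Z.
Via B — items with X during B: L, V.
Via D — items with X during D: V.
Via E — items with X during E: N.
Via J — items with X during J: N.
Via L — items with X during L: none.
Via N — items with X during N: none.
Via V — items with X during V: none.
Via W — items with X during W: V.
Via Z — items with X during Z: none.
Union: L, N, V.

L, N, V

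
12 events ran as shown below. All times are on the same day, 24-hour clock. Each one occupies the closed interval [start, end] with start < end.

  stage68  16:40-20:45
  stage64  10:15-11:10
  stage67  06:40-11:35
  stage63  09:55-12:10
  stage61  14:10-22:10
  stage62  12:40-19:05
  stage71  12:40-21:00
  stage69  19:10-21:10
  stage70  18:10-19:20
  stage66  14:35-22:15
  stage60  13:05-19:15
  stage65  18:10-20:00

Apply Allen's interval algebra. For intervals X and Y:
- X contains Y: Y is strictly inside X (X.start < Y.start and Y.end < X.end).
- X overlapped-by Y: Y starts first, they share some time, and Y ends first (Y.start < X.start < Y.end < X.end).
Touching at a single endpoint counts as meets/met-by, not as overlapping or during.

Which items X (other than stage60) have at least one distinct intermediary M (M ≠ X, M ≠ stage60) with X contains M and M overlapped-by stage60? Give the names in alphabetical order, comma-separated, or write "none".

stage61, stage66, stage68, stage71

Target stage60 = [13:05, 19:15].
Intermediaries M with M overlapped-by stage60: stage61, stage65, stage66, stage68, stage69, stage70.
Via stage61 — items with X contains stage61: none.
Via stage65 — items with X contains stage65: stage61, stage66, stage68, stage71.
Via stage66 — items with X contains stage66: none.
Via stage68 — items with X contains stage68: stage61, stage66, stage71.
Via stage69 — items with X contains stage69: stage61, stage66.
Via stage70 — items with X contains stage70: stage61, stage66, stage68, stage71.
Union: stage61, stage66, stage68, stage71.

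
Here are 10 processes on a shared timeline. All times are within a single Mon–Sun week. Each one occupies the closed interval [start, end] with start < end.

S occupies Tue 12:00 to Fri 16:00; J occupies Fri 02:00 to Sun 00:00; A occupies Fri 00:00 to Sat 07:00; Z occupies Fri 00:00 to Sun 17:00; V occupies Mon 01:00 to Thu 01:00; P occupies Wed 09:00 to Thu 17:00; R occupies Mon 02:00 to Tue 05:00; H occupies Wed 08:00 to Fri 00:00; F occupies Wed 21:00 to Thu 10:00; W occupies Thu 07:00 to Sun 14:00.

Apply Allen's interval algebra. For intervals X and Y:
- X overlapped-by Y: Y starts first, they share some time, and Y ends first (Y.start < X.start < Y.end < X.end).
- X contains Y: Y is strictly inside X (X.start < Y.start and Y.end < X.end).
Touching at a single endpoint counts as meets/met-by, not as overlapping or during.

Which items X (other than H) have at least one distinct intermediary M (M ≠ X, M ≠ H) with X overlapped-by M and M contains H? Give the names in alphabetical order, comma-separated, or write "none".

A, J, W, Z

Target H = [Wed 08:00, Fri 00:00].
Intermediaries M with M contains H: S.
Via S — items with X overlapped-by S: A, J, W, Z.
Union: A, J, W, Z.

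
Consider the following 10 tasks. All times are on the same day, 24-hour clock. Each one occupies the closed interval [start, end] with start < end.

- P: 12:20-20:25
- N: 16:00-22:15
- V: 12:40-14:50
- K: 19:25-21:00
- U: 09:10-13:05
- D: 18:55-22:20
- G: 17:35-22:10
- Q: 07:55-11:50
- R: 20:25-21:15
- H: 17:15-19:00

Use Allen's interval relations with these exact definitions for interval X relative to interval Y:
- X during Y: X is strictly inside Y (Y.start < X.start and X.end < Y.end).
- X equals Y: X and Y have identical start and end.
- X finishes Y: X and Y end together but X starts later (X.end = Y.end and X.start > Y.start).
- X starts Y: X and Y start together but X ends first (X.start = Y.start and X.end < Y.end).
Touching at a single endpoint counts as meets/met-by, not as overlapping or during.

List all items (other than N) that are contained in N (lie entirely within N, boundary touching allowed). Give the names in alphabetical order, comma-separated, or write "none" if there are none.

Target N = [16:00, 22:15].
D [18:55, 22:20] → overlapped-by → no.
G [17:35, 22:10] → during → yes.
H [17:15, 19:00] → during → yes.
K [19:25, 21:00] → during → yes.
P [12:20, 20:25] → overlaps → no.
Q [07:55, 11:50] → before → no.
R [20:25, 21:15] → during → yes.
U [09:10, 13:05] → before → no.
V [12:40, 14:50] → before → no.
Result: G, H, K, R.

G, H, K, R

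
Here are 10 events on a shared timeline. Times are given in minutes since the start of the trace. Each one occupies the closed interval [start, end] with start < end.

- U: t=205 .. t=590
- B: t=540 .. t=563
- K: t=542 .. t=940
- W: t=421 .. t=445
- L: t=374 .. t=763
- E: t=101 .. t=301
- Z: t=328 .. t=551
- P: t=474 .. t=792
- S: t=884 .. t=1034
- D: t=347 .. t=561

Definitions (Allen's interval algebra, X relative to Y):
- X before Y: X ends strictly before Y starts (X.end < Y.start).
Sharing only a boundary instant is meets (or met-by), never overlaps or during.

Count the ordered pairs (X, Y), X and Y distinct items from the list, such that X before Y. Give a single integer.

18

Checking all 90 ordered pairs for relation 'before'; matching pairs in alphabetical order:
(B, S): B before S ✓
(D, S): D before S ✓
(E, B): E before B ✓
(E, D): E before D ✓
(E, K): E before K ✓
(E, L): E before L ✓
(E, P): E before P ✓
(E, S): E before S ✓
(E, W): E before W ✓
(E, Z): E before Z ✓
(L, S): L before S ✓
(P, S): P before S ✓
(U, S): U before S ✓
(W, B): W before B ✓
(W, K): W before K ✓
(W, P): W before P ✓
(W, S): W before S ✓
(Z, S): Z before S ✓
Count: 18.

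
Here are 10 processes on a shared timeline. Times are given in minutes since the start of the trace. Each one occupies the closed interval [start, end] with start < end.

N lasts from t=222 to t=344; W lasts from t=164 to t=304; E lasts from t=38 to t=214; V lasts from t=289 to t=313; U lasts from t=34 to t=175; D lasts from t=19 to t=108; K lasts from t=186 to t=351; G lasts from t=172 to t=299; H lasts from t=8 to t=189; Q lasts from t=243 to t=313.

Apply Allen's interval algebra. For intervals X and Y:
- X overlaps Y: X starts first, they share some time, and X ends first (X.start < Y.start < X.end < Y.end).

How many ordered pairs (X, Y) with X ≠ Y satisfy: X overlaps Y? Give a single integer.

Checking all 90 ordered pairs for relation 'overlaps'; matching pairs in alphabetical order:
(D, E): D overlaps E ✓
(D, U): D overlaps U ✓
(E, G): E overlaps G ✓
(E, K): E overlaps K ✓
(E, W): E overlaps W ✓
(G, K): G overlaps K ✓
(G, N): G overlaps N ✓
(G, Q): G overlaps Q ✓
(G, V): G overlaps V ✓
(H, E): H overlaps E ✓
(H, G): H overlaps G ✓
(H, K): H overlaps K ✓
(H, W): H overlaps W ✓
(U, E): U overlaps E ✓
(U, G): U overlaps G ✓
(U, W): U overlaps W ✓
(W, K): W overlaps K ✓
(W, N): W overlaps N ✓
(W, Q): W overlaps Q ✓
(W, V): W overlaps V ✓
Count: 20.

20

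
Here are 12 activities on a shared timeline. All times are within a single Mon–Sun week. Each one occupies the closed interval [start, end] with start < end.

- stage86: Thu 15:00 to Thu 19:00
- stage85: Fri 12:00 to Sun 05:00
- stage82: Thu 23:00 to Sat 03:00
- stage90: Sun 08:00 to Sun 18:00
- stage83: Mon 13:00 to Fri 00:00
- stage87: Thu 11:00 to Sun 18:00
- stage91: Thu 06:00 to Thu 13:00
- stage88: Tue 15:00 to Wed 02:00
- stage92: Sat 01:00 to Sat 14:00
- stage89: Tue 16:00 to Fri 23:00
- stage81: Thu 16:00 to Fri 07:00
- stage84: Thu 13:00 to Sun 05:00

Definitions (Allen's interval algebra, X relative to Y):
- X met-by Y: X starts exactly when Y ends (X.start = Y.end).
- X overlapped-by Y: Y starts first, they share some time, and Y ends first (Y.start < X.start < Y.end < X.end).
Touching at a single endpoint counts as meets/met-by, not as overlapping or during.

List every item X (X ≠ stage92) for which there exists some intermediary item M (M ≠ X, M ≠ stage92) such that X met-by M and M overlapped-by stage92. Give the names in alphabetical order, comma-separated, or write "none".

Target stage92 = [Sat 01:00, Sat 14:00].
Intermediaries M with M overlapped-by stage92: none.
Union: none.

none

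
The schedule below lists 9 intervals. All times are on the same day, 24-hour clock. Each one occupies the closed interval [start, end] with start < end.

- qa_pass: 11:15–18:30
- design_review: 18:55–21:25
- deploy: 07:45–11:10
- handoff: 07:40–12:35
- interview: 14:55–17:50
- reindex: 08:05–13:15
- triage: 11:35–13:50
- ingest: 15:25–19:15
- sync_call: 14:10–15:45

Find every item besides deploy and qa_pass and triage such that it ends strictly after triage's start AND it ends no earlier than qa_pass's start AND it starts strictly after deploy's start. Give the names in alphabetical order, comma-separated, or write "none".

Conditions: its end is strictly after triage's start (X.end > 11:35) AND its end is no earlier than qa_pass's start (X.end >= 11:15) AND its start is strictly after deploy's start (X.start > 07:45).
design_review: end 21:25 > 11:35? ✓; end 21:25 >= 11:15? ✓; start 18:55 > 07:45? ✓ → yes.
handoff: end 12:35 > 11:35? ✓; end 12:35 >= 11:15? ✓; start 07:40 > 07:45? ✗ → no.
ingest: end 19:15 > 11:35? ✓; end 19:15 >= 11:15? ✓; start 15:25 > 07:45? ✓ → yes.
interview: end 17:50 > 11:35? ✓; end 17:50 >= 11:15? ✓; start 14:55 > 07:45? ✓ → yes.
reindex: end 13:15 > 11:35? ✓; end 13:15 >= 11:15? ✓; start 08:05 > 07:45? ✓ → yes.
sync_call: end 15:45 > 11:35? ✓; end 15:45 >= 11:15? ✓; start 14:10 > 07:45? ✓ → yes.
Result: design_review, ingest, interview, reindex, sync_call.

design_review, ingest, interview, reindex, sync_call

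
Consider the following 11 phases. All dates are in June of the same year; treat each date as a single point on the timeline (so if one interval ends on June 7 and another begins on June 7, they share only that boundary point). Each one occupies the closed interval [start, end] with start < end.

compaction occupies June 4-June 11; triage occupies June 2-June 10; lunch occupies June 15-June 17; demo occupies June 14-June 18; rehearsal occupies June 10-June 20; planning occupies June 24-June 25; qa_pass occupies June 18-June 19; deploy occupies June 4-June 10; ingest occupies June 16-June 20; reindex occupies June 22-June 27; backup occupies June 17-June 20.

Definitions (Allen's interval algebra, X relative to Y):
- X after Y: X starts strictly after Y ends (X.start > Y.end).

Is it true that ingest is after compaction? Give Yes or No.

Yes

ingest = [June 16, June 20], compaction = [June 4, June 11].
Actual relation of ingest to compaction: after.
Asked whether 'after' holds → Yes.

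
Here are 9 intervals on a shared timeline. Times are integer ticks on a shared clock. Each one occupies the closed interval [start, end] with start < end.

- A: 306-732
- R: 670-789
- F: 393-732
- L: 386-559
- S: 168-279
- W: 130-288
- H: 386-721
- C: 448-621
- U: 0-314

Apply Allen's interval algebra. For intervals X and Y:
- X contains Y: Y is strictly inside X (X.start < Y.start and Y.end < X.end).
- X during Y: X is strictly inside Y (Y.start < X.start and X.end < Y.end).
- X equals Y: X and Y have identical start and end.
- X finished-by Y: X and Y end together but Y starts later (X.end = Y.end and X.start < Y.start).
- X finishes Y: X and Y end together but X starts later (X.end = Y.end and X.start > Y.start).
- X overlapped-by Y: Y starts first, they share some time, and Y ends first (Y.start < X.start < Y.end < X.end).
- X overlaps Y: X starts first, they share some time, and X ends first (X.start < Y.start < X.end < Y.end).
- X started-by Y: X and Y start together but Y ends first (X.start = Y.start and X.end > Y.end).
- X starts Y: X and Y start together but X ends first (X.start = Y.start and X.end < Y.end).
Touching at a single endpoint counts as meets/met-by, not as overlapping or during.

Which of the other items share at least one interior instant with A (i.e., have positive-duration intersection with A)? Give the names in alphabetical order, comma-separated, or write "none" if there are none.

C, F, H, L, R, U

Target A = [306, 732].
C [448, 621] → during → yes.
F [393, 732] → finishes → yes.
H [386, 721] → during → yes.
L [386, 559] → during → yes.
R [670, 789] → overlapped-by → yes.
S [168, 279] → before → no.
U [0, 314] → overlaps → yes.
W [130, 288] → before → no.
Result: C, F, H, L, R, U.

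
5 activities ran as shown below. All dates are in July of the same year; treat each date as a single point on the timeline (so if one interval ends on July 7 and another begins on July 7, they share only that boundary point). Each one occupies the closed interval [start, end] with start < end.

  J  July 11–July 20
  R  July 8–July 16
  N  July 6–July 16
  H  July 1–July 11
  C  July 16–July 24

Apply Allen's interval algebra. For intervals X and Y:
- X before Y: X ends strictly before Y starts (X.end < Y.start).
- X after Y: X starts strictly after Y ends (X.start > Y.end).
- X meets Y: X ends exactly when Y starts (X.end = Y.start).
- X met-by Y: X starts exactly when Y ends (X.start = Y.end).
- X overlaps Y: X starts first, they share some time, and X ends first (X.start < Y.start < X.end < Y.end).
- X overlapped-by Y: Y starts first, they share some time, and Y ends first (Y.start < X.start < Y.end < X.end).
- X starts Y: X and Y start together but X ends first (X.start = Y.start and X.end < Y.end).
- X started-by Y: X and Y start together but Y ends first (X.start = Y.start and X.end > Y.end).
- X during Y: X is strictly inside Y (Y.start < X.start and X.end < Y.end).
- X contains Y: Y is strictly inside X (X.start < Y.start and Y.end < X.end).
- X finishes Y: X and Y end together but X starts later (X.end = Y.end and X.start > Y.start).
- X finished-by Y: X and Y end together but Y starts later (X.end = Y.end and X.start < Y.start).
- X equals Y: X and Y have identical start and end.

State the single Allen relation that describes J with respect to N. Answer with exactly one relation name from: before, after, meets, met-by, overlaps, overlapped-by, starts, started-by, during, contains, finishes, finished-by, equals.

overlapped-by

J = [July 11, July 20]; N = [July 6, July 16].
Compare endpoints: J.start > N.start, J.start < N.end, J.end > N.start, J.end > N.end.
That pattern is 'overlapped-by'.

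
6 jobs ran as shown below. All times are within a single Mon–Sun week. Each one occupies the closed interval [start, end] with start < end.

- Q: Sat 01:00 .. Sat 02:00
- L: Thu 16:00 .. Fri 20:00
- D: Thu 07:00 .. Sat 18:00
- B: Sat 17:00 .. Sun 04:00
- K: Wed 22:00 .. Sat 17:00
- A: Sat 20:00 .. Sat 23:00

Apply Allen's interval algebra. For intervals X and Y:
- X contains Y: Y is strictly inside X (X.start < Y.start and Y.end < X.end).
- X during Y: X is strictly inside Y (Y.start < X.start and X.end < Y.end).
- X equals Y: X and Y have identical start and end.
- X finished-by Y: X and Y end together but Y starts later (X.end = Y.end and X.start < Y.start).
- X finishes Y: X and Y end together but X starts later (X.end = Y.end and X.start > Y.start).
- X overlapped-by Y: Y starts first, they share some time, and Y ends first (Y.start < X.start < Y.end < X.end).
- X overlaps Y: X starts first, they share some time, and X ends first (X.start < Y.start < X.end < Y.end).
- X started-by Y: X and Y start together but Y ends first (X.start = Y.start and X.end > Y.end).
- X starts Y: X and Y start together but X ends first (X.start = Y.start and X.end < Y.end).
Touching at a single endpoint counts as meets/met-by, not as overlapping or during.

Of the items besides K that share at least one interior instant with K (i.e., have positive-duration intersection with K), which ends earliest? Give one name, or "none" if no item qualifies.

Target K = [Wed 22:00, Sat 17:00].
A [Sat 20:00, Sat 23:00] → after → excluded.
B [Sat 17:00, Sun 04:00] → met-by → excluded.
D [Thu 07:00, Sat 18:00] → overlapped-by → candidate.
L [Thu 16:00, Fri 20:00] → during → candidate.
Q [Sat 01:00, Sat 02:00] → during → candidate.
Among candidates, earliest end is Fri 20:00 → L.

L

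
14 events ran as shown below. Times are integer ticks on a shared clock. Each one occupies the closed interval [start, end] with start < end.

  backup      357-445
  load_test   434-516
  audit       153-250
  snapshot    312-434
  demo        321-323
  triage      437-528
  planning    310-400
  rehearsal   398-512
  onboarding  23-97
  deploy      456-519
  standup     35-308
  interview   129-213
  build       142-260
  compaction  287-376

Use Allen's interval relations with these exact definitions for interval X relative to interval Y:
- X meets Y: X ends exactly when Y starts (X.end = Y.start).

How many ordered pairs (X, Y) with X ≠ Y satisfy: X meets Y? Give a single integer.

1

Checking all 182 ordered pairs for relation 'meets'; matching pairs in alphabetical order:
(snapshot, load_test): snapshot meets load_test ✓
Count: 1.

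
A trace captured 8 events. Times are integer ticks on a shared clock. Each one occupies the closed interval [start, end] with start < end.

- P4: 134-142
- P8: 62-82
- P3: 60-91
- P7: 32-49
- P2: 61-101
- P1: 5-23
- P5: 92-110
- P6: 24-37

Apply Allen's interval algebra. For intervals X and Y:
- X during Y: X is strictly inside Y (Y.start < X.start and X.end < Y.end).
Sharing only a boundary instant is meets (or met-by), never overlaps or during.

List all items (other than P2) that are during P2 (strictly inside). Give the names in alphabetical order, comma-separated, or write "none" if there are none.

P8

Target P2 = [61, 101].
P1 [5, 23] → before → no.
P3 [60, 91] → overlaps → no.
P4 [134, 142] → after → no.
P5 [92, 110] → overlapped-by → no.
P6 [24, 37] → before → no.
P7 [32, 49] → before → no.
P8 [62, 82] → during → yes.
Result: P8.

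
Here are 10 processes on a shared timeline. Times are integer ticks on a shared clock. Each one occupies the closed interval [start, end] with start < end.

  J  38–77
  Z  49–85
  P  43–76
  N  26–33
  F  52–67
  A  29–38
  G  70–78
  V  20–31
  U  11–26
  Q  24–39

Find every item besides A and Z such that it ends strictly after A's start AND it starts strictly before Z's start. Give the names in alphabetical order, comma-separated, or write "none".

J, N, P, Q, V

Conditions: its end is strictly after A's start (X.end > 29) AND its start is strictly before Z's start (X.start < 49).
F: end 67 > 29? ✓; start 52 < 49? ✗ → no.
G: end 78 > 29? ✓; start 70 < 49? ✗ → no.
J: end 77 > 29? ✓; start 38 < 49? ✓ → yes.
N: end 33 > 29? ✓; start 26 < 49? ✓ → yes.
P: end 76 > 29? ✓; start 43 < 49? ✓ → yes.
Q: end 39 > 29? ✓; start 24 < 49? ✓ → yes.
U: end 26 > 29? ✗; start 11 < 49? ✓ → no.
V: end 31 > 29? ✓; start 20 < 49? ✓ → yes.
Result: J, N, P, Q, V.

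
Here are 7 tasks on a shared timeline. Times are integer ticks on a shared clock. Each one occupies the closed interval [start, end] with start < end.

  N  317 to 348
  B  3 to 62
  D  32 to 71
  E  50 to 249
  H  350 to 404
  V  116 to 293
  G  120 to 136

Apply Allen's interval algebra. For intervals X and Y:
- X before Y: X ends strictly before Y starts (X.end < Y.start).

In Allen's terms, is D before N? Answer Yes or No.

Yes

D = [32, 71], N = [317, 348].
Actual relation of D to N: before.
Asked whether 'before' holds → Yes.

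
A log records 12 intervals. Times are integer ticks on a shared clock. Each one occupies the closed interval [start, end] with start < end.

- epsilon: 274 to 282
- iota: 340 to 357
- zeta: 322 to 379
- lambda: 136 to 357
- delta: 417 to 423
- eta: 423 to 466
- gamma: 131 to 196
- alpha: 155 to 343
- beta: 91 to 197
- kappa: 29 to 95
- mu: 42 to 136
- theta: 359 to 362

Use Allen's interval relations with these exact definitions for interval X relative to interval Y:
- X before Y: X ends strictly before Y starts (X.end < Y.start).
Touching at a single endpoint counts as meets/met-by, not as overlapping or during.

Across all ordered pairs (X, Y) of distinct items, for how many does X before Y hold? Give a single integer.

46

Checking all 132 ordered pairs for relation 'before'; matching pairs in alphabetical order:
(alpha, delta): alpha before delta ✓
(alpha, eta): alpha before eta ✓
(alpha, theta): alpha before theta ✓
(beta, delta): beta before delta ✓
(beta, epsilon): beta before epsilon ✓
(beta, eta): beta before eta ✓
(beta, iota): beta before iota ✓
(beta, theta): beta before theta ✓
(beta, zeta): beta before zeta ✓
(epsilon, delta): epsilon before delta ✓
(epsilon, eta): epsilon before eta ✓
(epsilon, iota): epsilon before iota ✓
(epsilon, theta): epsilon before theta ✓
(epsilon, zeta): epsilon before zeta ✓
(gamma, delta): gamma before delta ✓
(gamma, epsilon): gamma before epsilon ✓
(gamma, eta): gamma before eta ✓
(gamma, iota): gamma before iota ✓
(gamma, theta): gamma before theta ✓
(gamma, zeta): gamma before zeta ✓
(iota, delta): iota before delta ✓
(iota, eta): iota before eta ✓
(iota, theta): iota before theta ✓
(kappa, alpha): kappa before alpha ✓
... plus 22 further pairs not listed.
Count: 46.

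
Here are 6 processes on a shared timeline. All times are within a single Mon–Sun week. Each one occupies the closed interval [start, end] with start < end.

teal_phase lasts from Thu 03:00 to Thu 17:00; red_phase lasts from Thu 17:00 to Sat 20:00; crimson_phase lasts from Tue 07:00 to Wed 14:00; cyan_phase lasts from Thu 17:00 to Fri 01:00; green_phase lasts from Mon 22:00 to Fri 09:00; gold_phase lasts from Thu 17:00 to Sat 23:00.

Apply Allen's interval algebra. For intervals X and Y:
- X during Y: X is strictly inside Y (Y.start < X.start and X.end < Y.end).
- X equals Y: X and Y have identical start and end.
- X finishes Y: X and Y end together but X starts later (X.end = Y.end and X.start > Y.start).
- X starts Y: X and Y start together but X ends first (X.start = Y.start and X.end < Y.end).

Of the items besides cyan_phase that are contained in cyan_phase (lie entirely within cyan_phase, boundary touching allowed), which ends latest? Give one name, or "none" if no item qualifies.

Target cyan_phase = [Thu 17:00, Fri 01:00].
crimson_phase [Tue 07:00, Wed 14:00] → before → excluded.
gold_phase [Thu 17:00, Sat 23:00] → started-by → excluded.
green_phase [Mon 22:00, Fri 09:00] → contains → excluded.
red_phase [Thu 17:00, Sat 20:00] → started-by → excluded.
teal_phase [Thu 03:00, Thu 17:00] → meets → excluded.
No candidates → none.

none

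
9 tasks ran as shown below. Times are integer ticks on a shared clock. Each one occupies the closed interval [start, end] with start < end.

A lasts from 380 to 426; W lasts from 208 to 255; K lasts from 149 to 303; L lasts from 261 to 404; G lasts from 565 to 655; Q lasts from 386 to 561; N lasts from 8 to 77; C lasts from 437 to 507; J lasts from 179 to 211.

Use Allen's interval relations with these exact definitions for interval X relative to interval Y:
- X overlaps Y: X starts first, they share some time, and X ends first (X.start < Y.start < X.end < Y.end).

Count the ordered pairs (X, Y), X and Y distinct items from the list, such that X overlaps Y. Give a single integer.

Checking all 72 ordered pairs for relation 'overlaps'; matching pairs in alphabetical order:
(A, Q): A overlaps Q ✓
(J, W): J overlaps W ✓
(K, L): K overlaps L ✓
(L, A): L overlaps A ✓
(L, Q): L overlaps Q ✓
Count: 5.

5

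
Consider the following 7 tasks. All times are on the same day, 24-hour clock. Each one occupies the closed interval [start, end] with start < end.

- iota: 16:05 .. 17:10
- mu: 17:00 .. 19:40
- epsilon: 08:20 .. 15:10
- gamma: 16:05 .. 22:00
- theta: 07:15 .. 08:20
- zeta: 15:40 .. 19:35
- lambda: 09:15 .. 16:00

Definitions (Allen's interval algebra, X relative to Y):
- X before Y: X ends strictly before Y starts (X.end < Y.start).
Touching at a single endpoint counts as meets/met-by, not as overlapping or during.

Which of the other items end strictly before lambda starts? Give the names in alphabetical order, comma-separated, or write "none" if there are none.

Target lambda = [09:15, 16:00].
epsilon [08:20, 15:10] → overlaps → no.
gamma [16:05, 22:00] → after → no.
iota [16:05, 17:10] → after → no.
mu [17:00, 19:40] → after → no.
theta [07:15, 08:20] → before → yes.
zeta [15:40, 19:35] → overlapped-by → no.
Result: theta.

theta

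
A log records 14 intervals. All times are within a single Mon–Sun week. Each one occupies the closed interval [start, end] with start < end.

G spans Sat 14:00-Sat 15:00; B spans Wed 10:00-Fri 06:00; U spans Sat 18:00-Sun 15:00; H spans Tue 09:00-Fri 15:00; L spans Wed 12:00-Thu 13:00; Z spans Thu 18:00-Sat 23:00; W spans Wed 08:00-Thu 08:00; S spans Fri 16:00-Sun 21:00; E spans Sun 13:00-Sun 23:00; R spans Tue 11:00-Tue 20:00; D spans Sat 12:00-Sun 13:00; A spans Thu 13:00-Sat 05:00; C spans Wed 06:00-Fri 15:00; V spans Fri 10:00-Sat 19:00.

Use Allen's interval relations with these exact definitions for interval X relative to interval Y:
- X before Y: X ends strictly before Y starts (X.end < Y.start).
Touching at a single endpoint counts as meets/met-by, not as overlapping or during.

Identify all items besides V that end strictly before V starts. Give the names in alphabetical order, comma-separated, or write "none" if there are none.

B, L, R, W

Target V = [Fri 10:00, Sat 19:00].
A [Thu 13:00, Sat 05:00] → overlaps → no.
B [Wed 10:00, Fri 06:00] → before → yes.
C [Wed 06:00, Fri 15:00] → overlaps → no.
D [Sat 12:00, Sun 13:00] → overlapped-by → no.
E [Sun 13:00, Sun 23:00] → after → no.
G [Sat 14:00, Sat 15:00] → during → no.
H [Tue 09:00, Fri 15:00] → overlaps → no.
L [Wed 12:00, Thu 13:00] → before → yes.
R [Tue 11:00, Tue 20:00] → before → yes.
S [Fri 16:00, Sun 21:00] → overlapped-by → no.
U [Sat 18:00, Sun 15:00] → overlapped-by → no.
W [Wed 08:00, Thu 08:00] → before → yes.
Z [Thu 18:00, Sat 23:00] → contains → no.
Result: B, L, R, W.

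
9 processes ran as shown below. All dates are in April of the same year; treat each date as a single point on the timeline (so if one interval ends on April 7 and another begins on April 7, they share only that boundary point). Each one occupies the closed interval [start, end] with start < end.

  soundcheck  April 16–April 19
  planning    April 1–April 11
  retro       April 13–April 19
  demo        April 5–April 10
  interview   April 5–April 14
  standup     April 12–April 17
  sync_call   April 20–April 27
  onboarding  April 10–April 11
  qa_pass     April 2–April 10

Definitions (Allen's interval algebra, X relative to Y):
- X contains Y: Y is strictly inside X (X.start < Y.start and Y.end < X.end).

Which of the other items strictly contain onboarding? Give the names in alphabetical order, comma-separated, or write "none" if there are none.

interview

Target onboarding = [April 10, April 11].
demo [April 5, April 10] → meets → no.
interview [April 5, April 14] → contains → yes.
planning [April 1, April 11] → finished-by → no.
qa_pass [April 2, April 10] → meets → no.
retro [April 13, April 19] → after → no.
soundcheck [April 16, April 19] → after → no.
standup [April 12, April 17] → after → no.
sync_call [April 20, April 27] → after → no.
Result: interview.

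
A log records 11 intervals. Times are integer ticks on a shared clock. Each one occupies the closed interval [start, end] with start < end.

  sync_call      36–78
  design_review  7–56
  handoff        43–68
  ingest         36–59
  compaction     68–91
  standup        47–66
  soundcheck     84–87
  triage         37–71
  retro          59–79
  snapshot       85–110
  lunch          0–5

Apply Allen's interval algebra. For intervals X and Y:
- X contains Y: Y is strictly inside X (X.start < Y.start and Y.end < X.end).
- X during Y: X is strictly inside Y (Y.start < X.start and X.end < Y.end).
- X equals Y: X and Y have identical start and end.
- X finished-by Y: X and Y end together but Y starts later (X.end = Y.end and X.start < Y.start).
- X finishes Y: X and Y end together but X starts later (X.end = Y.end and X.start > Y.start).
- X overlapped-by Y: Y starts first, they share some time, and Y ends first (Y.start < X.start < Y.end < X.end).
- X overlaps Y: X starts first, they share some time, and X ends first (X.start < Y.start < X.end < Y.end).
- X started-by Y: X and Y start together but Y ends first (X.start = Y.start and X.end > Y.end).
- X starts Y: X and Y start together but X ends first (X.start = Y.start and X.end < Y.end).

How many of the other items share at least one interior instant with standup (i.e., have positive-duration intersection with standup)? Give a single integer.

Target standup = [47, 66].
compaction [68, 91] → after → no.
design_review [7, 56] → overlaps → counts.
handoff [43, 68] → contains → counts.
ingest [36, 59] → overlaps → counts.
lunch [0, 5] → before → no.
retro [59, 79] → overlapped-by → counts.
snapshot [85, 110] → after → no.
soundcheck [84, 87] → after → no.
sync_call [36, 78] → contains → counts.
triage [37, 71] → contains → counts.
Total: 6.

6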